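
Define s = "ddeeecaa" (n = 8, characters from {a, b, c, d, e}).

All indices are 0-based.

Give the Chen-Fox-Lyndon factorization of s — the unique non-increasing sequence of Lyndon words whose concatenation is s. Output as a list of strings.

["ddeee", "c", "a", "a"]

emit factor 1: 'ddeee' (i=0, period=5)
emit factor 2: 'c' (i=5, period=1)
emit factor 3: 'a' (i=6, period=1)
emit factor 4: 'a' (i=7, period=1)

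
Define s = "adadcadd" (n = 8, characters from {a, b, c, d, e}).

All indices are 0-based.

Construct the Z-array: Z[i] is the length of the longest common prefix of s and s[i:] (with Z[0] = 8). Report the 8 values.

[8, 0, 2, 0, 0, 2, 0, 0]

Z[0]=8
i=1: i≥r, start 0; Z[1]=0
i=2: i≥r, start 0; Z[2]=2 scan→box=[2,4)
i=3: min(r-i=1, Z[1]=0)=0; Z[3]=0
i=4: i≥r, start 0; Z[4]=0
i=5: i≥r, start 0; Z[5]=2 scan→box=[5,7)
i=6: min(r-i=1, Z[1]=0)=0; Z[6]=0
i=7: i≥r, start 0; Z[7]=0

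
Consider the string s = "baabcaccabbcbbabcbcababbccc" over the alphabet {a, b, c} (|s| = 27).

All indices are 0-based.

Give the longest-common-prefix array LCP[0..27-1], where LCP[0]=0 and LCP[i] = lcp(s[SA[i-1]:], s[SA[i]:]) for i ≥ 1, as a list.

[0, 1, 2, 4, 2, 3, 1, 0, 2, 3, 1, 2, 3, 1, 3, 2, 3, 2, 0, 1, 3, 2, 1, 2, 1, 2, 2]

sorted suffixes:
  #0 SA[0]=1  'aabcaccabbcbbabcbcababbccc'
  #1 SA[1]=19  'ababbccc'
  #2 SA[2]=8  'abbcbbabcbcababbccc'
  #3 SA[3]=21  'abbccc'
  #4 SA[4]=2  'abcaccabbcbbabcbcababbccc'
  #5 SA[5]=14  'abcbcababbccc'
  #6 SA[6]=5  'accabbcbbabcbcababbccc'
  #7 SA[7]=0  'baabcaccabbcbbabcbcababbccc'
  #8 SA[8]=20  'babbccc'
  #9 SA[9]=13  'babcbcababbccc'
  #10 SA[10]=12  'bbabcbcababbccc'
  #11 SA[11]=9  'bbcbbabcbcababbccc'
  #12 SA[12]=22  'bbccc'
  #13 SA[13]=17  'bcababbccc'
  #14 SA[14]=3  'bcaccabbcbbabcbcababbccc'
  #15 SA[15]=10  'bcbbabcbcababbccc'
  #16 SA[16]=15  'bcbcababbccc'
  #17 SA[17]=23  'bccc'
  #18 SA[18]=26  'c'
  #19 SA[19]=18  'cababbccc'
  #20 SA[20]=7  'cabbcbbabcbcababbccc'
  #21 SA[21]=4  'caccabbcbbabcbcababbccc'
  #22 SA[22]=11  'cbbabcbcababbccc'
  #23 SA[23]=16  'cbcababbccc'
  #24 SA[24]=25  'cc'
  #25 SA[25]=6  'ccabbcbbabcbcababbccc'
  #26 SA[26]=24  'ccc'

SA = [1, 19, 8, 21, 2, 14, 5, 0, 20, 13, 12, 9, 22, 17, 3, 10, 15, 23, 26, 18, 7, 4, 11, 16, 25, 6, 24]
[i] adj suffixes → lcp
  [1] 1/19 → 1 ('a')
  [2] 19/8 → 2 ('ab')
  [3] 8/21 → 4 ('abbc')
  [4] 21/2 → 2 ('ab')
  [5] 2/14 → 3 ('abc')
  [6] 14/5 → 1 ('a')
  [7] 5/0 → 0 ('')
  [8] 0/20 → 2 ('ba')
  [9] 20/13 → 3 ('bab')
  [10] 13/12 → 1 ('b')
  [11] 12/9 → 2 ('bb')
  [12] 9/22 → 3 ('bbc')
  [13] 22/17 → 1 ('b')
  [14] 17/3 → 3 ('bca')
  [15] 3/10 → 2 ('bc')
  [16] 10/15 → 3 ('bcb')
  [17] 15/23 → 2 ('bc')
  [18] 23/26 → 0 ('')
  [19] 26/18 → 1 ('c')
  [20] 18/7 → 3 ('cab')
  [21] 7/4 → 2 ('ca')
  [22] 4/11 → 1 ('c')
  [23] 11/16 → 2 ('cb')
  [24] 16/25 → 1 ('c')
  [25] 25/6 → 2 ('cc')
  [26] 6/24 → 2 ('cc')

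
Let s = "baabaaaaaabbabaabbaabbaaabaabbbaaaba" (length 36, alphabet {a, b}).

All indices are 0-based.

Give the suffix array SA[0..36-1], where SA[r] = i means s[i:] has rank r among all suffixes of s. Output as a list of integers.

[35, 4, 5, 6, 31, 22, 7, 32, 1, 23, 18, 14, 8, 26, 33, 2, 12, 24, 19, 15, 9, 27, 34, 3, 30, 21, 0, 17, 13, 25, 11, 29, 20, 16, 10, 28]

rank | idx | suffix
   0 |  35 | a
   1 |   4 | aaaaaabbabaabbaabbaaabaabbbaaaba
   2 |   5 | aaaaabbabaabbaabbaaabaabbbaaaba
   3 |   6 | aaaabbabaabbaabbaaabaabbbaaaba
   4 |  31 | aaaba
   5 |  22 | aaabaabbbaaaba
   6 |   7 | aaabbabaabbaabbaaabaabbbaaaba
   7 |  32 | aaba
   8 |   1 | aabaaaaaabbabaabbaabbaaabaabbbaaaba
   9 |  23 | aabaabbbaaaba
  10 |  18 | aabbaaabaabbbaaaba
  11 |  14 | aabbaabbaaabaabbbaaaba
  12 |   8 | aabbabaabbaabbaaabaabbbaaaba
  13 |  26 | aabbbaaaba
  14 |  33 | aba
  15 |   2 | abaaaaaabbabaabbaabbaaabaabbbaaaba
  16 |  12 | abaabbaabbaaabaabbbaaaba
  17 |  24 | abaabbbaaaba
  18 |  19 | abbaaabaabbbaaaba
  19 |  15 | abbaabbaaabaabbbaaaba
  20 |   9 | abbabaabbaabbaaabaabbbaaaba
  21 |  27 | abbbaaaba
  22 |  34 | ba
  23 |   3 | baaaaaabbabaabbaabbaaabaabbbaaaba
  24 |  30 | baaaba
  25 |  21 | baaabaabbbaaaba
  26 |   0 | baabaaaaaabbabaabbaabbaaabaabbbaaaba
  27 |  17 | baabbaaabaabbbaaaba
  28 |  13 | baabbaabbaaabaabbbaaaba
  29 |  25 | baabbbaaaba
  30 |  11 | babaabbaabbaaabaabbbaaaba
  31 |  29 | bbaaaba
  32 |  20 | bbaaabaabbbaaaba
  33 |  16 | bbaabbaaabaabbbaaaba
  34 |  10 | bbabaabbaabbaaabaabbbaaaba
  35 |  28 | bbbaaaba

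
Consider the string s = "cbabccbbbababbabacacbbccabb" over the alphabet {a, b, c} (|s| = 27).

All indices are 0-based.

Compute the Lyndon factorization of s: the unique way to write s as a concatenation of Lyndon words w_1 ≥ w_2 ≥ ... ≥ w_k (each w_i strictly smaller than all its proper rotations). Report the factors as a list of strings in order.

emit factor 1: 'c' (i=0, period=1)
emit factor 2: 'b' (i=1, period=1)
emit factor 3: 'abccbbb' (i=2, period=7)
emit factor 4: 'ababbabacacbbccabb' (i=9, period=18)

["c", "b", "abccbbb", "ababbabacacbbccabb"]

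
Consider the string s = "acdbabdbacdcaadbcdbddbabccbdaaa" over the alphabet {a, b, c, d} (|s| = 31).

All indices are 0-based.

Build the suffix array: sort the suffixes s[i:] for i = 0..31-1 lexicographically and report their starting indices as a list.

rank→(start, suffix):
  0 → (30, 'a')
  1 → (29, 'aa')
  2 → (28, 'aaa')
  3 → (12, 'aadbcdbddbabccbdaaa')
  4 → (22, 'abccbdaaa')
  5 → (4, 'abdbacdcaadbcdbddbabccbdaaa')
  6 → (0, 'acdbabdbacdcaadbcdbddbabccbdaaa')
  7 → (8, 'acdcaadbcdbddbabccbdaaa')
  8 → (13, 'adbcdbddbabccbdaaa')
  9 → (21, 'babccbdaaa')
  10 → (3, 'babdbacdcaadbcdbddbabccbdaaa')
  11 → (7, 'bacdcaadbcdbddbabccbdaaa')
  12 → (23, 'bccbdaaa')
  13 → (15, 'bcdbddbabccbdaaa')
  14 → (26, 'bdaaa')
  15 → (5, 'bdbacdcaadbcdbddbabccbdaaa')
  16 → (18, 'bddbabccbdaaa')
  17 → (11, 'caadbcdbddbabccbdaaa')
  18 → (25, 'cbdaaa')
  19 → (24, 'ccbdaaa')
  20 → (1, 'cdbabdbacdcaadbcdbddbabccbdaaa')
  21 → (16, 'cdbddbabccbdaaa')
  22 → (9, 'cdcaadbcdbddbabccbdaaa')
  23 → (27, 'daaa')
  24 → (20, 'dbabccbdaaa')
  25 → (2, 'dbabdbacdcaadbcdbddbabccbdaaa')
  26 → (6, 'dbacdcaadbcdbddbabccbdaaa')
  27 → (14, 'dbcdbddbabccbdaaa')
  28 → (17, 'dbddbabccbdaaa')
  29 → (10, 'dcaadbcdbddbabccbdaaa')
  30 → (19, 'ddbabccbdaaa')

[30, 29, 28, 12, 22, 4, 0, 8, 13, 21, 3, 7, 23, 15, 26, 5, 18, 11, 25, 24, 1, 16, 9, 27, 20, 2, 6, 14, 17, 10, 19]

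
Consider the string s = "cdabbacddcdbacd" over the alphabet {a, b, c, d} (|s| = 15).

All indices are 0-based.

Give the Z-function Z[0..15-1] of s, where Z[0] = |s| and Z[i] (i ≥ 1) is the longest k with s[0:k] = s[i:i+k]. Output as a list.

Z[0]=15
i=1: i≥r, start 0; Z[1]=0
i=2: i≥r, start 0; Z[2]=0
i=3: i≥r, start 0; Z[3]=0
i=4: i≥r, start 0; Z[4]=0
i=5: i≥r, start 0; Z[5]=0
i=6: i≥r, start 0; Z[6]=2 scan→box=[6,8)
i=7: min(r-i=1, Z[1]=0)=0; Z[7]=0
i=8: i≥r, start 0; Z[8]=0
i=9: i≥r, start 0; Z[9]=2 scan→box=[9,11)
i=10: min(r-i=1, Z[1]=0)=0; Z[10]=0
i=11: i≥r, start 0; Z[11]=0
i=12: i≥r, start 0; Z[12]=0
i=13: i≥r, start 0; Z[13]=2 scan→box=[13,15)
i=14: min(r-i=1, Z[1]=0)=0; Z[14]=0

[15, 0, 0, 0, 0, 0, 2, 0, 0, 2, 0, 0, 0, 2, 0]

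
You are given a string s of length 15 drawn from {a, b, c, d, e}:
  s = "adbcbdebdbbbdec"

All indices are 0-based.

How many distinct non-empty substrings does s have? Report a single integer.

104

rank→(start, suffix):
  0 → (0, 'adbcbdebdbbbdec')
  1 → (9, 'bbbdec')
  2 → (10, 'bbdec')
  3 → (2, 'bcbdebdbbbdec')
  4 → (7, 'bdbbbdec')
  5 → (4, 'bdebdbbbdec')
  6 → (11, 'bdec')
  7 → (14, 'c')
  8 → (3, 'cbdebdbbbdec')
  9 → (8, 'dbbbdec')
  10 → (1, 'dbcbdebdbbbdec')
  11 → (5, 'debdbbbdec')
  12 → (12, 'dec')
  13 → (6, 'ebdbbbdec')
  14 → (13, 'ec')

SA = [0, 9, 10, 2, 7, 4, 11, 14, 3, 8, 1, 5, 12, 6, 13]
i: (SA[i-1],SA[i]) lcp shared
  1: (0,9) 0 ''
  2: (9,10) 2 'bb'
  3: (10,2) 1 'b'
  4: (2,7) 1 'b'
  5: (7,4) 2 'bd'
  6: (4,11) 3 'bde'
  7: (11,14) 0 ''
  8: (14,3) 1 'c'
  9: (3,8) 0 ''
  10: (8,1) 2 'db'
  11: (1,5) 1 'd'
  12: (5,12) 2 'de'
  13: (12,6) 0 ''
  14: (6,13) 1 'e'

n(n+1)/2 = 15·16/2 = 120
Σ LCP = 0 + 0 + 2 + 1 + 1 + 2 + 3 + 0 + 1 + 0 + 2 + 1 + 2 + 0 + 1 = 16
distinct = 120 − 16 = 104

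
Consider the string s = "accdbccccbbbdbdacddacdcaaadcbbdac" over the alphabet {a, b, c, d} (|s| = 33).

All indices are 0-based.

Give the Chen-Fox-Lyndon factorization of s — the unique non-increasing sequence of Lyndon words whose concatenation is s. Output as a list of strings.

["accdbccccbbbdbdacddacdc", "aaadcbbdac"]

emit factor 1: 'accdbccccbbbdbdacddacdc' (i=0, period=23)
emit factor 2: 'aaadcbbdac' (i=23, period=10)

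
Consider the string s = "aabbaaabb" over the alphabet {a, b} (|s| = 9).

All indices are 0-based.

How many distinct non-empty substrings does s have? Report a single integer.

rank→(start, suffix):
  0 → (4, 'aaabb')
  1 → (5, 'aabb')
  2 → (0, 'aabbaaabb')
  3 → (6, 'abb')
  4 → (1, 'abbaaabb')
  5 → (8, 'b')
  6 → (3, 'baaabb')
  7 → (7, 'bb')
  8 → (2, 'bbaaabb')

SA = [4, 5, 0, 6, 1, 8, 3, 7, 2]
rank  pair      lcp
   1  s[4:],s[5:]  2  'aa'
   2  s[5:],s[0:]  4  'aabb'
   3  s[0:],s[6:]  1  'a'
   4  s[6:],s[1:]  3  'abb'
   5  s[1:],s[8:]  0  ''
   6  s[8:],s[3:]  1  'b'
   7  s[3:],s[7:]  1  'b'
   8  s[7:],s[2:]  2  'bb'

n(n+1)/2 = 9·10/2 = 45
Σ LCP = 0 + 2 + 4 + 1 + 3 + 0 + 1 + 1 + 2 = 14
distinct = 45 − 14 = 31

31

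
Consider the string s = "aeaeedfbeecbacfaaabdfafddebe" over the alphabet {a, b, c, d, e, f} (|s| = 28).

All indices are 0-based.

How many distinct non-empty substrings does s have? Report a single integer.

378

rank→(start, suffix):
  0 → (15, 'aaabdfafddebe')
  1 → (16, 'aabdfafddebe')
  2 → (17, 'abdfafddebe')
  3 → (12, 'acfaaabdfafddebe')
  4 → (0, 'aeaeedfbeecbacfaaabdfafddebe')
  5 → (2, 'aeedfbeecbacfaaabdfafddebe')
  6 → (21, 'afddebe')
  7 → (11, 'bacfaaabdfafddebe')
  8 → (18, 'bdfafddebe')
  9 → (26, 'be')
  10 → (7, 'beecbacfaaabdfafddebe')
  11 → (10, 'cbacfaaabdfafddebe')
  12 → (13, 'cfaaabdfafddebe')
  13 → (23, 'ddebe')
  14 → (24, 'debe')
  15 → (19, 'dfafddebe')
  16 → (5, 'dfbeecbacfaaabdfafddebe')
  17 → (27, 'e')
  18 → (1, 'eaeedfbeecbacfaaabdfafddebe')
  19 → (25, 'ebe')
  20 → (9, 'ecbacfaaabdfafddebe')
  21 → (4, 'edfbeecbacfaaabdfafddebe')
  22 → (8, 'eecbacfaaabdfafddebe')
  23 → (3, 'eedfbeecbacfaaabdfafddebe')
  24 → (14, 'faaabdfafddebe')
  25 → (20, 'fafddebe')
  26 → (6, 'fbeecbacfaaabdfafddebe')
  27 → (22, 'fddebe')

SA = [15, 16, 17, 12, 0, 2, 21, 11, 18, 26, 7, 10, 13, 23, 24, 19, 5, 27, 1, 25, 9, 4, 8, 3, 14, 20, 6, 22]
[i] adj suffixes → lcp
  [1] 15/16 → 2 ('aa')
  [2] 16/17 → 1 ('a')
  [3] 17/12 → 1 ('a')
  [4] 12/0 → 1 ('a')
  [5] 0/2 → 2 ('ae')
  [6] 2/21 → 1 ('a')
  [7] 21/11 → 0 ('')
  [8] 11/18 → 1 ('b')
  [9] 18/26 → 1 ('b')
  [10] 26/7 → 2 ('be')
  [11] 7/10 → 0 ('')
  [12] 10/13 → 1 ('c')
  [13] 13/23 → 0 ('')
  [14] 23/24 → 1 ('d')
  [15] 24/19 → 1 ('d')
  [16] 19/5 → 2 ('df')
  [17] 5/27 → 0 ('')
  [18] 27/1 → 1 ('e')
  [19] 1/25 → 1 ('e')
  [20] 25/9 → 1 ('e')
  [21] 9/4 → 1 ('e')
  [22] 4/8 → 1 ('e')
  [23] 8/3 → 2 ('ee')
  [24] 3/14 → 0 ('')
  [25] 14/20 → 2 ('fa')
  [26] 20/6 → 1 ('f')
  [27] 6/22 → 1 ('f')

n(n+1)/2 = 28·29/2 = 406
Σ LCP = 0 + 2 + 1 + 1 + 1 + 2 + 1 + 0 + 1 + 1 + 2 + 0 + 1 + 0 + 1 + 1 + 2 + 0 + 1 + 1 + 1 + 1 + 1 + 2 + 0 + 2 + 1 + 1 = 28
distinct = 406 − 28 = 378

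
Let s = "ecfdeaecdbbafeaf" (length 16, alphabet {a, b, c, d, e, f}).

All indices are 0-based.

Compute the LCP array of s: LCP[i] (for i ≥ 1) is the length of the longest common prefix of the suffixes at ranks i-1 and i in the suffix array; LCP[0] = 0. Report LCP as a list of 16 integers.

[0, 1, 2, 0, 1, 0, 1, 0, 1, 0, 2, 1, 2, 0, 1, 1]

sorted suffixes:
  #0 SA[0]=5  'aecdbbafeaf'
  #1 SA[1]=14  'af'
  #2 SA[2]=11  'afeaf'
  #3 SA[3]=10  'bafeaf'
  #4 SA[4]=9  'bbafeaf'
  #5 SA[5]=7  'cdbbafeaf'
  #6 SA[6]=1  'cfdeaecdbbafeaf'
  #7 SA[7]=8  'dbbafeaf'
  #8 SA[8]=3  'deaecdbbafeaf'
  #9 SA[9]=4  'eaecdbbafeaf'
  #10 SA[10]=13  'eaf'
  #11 SA[11]=6  'ecdbbafeaf'
  #12 SA[12]=0  'ecfdeaecdbbafeaf'
  #13 SA[13]=15  'f'
  #14 SA[14]=2  'fdeaecdbbafeaf'
  #15 SA[15]=12  'feaf'

SA = [5, 14, 11, 10, 9, 7, 1, 8, 3, 4, 13, 6, 0, 15, 2, 12]
rank  pair      lcp
   1  s[5:],s[14:]  1  'a'
   2  s[14:],s[11:]  2  'af'
   3  s[11:],s[10:]  0  ''
   4  s[10:],s[9:]  1  'b'
   5  s[9:],s[7:]  0  ''
   6  s[7:],s[1:]  1  'c'
   7  s[1:],s[8:]  0  ''
   8  s[8:],s[3:]  1  'd'
   9  s[3:],s[4:]  0  ''
  10  s[4:],s[13:]  2  'ea'
  11  s[13:],s[6:]  1  'e'
  12  s[6:],s[0:]  2  'ec'
  13  s[0:],s[15:]  0  ''
  14  s[15:],s[2:]  1  'f'
  15  s[2:],s[12:]  1  'f'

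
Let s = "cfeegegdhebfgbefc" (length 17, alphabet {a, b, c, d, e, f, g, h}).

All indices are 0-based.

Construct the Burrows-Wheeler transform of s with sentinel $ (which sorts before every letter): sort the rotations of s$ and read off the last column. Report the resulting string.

rank  rotation            last
    0  $cfeegegdhebfgbefc  c
    1  befc$cfeegegdhebfg  g
    2  bfgbefc$cfeegegdhe  e
    3  c$cfeegegdhebfgbef  f
    4  cfeegegdhebfgbefc$  $
    5  dhebfgbefc$cfeegeg  g
    6  ebfgbefc$cfeegegdh  h
    7  eegegdhebfgbefc$cf  f
    8  efc$cfeegegdhebfgb  b
    9  egdhebfgbefc$cfeeg  g
   10  egegdhebfgbefc$cfe  e
   11  fc$cfeegegdhebfgbe  e
   12  feegegdhebfgbefc$c  c
   13  fgbefc$cfeegegdheb  b
   14  gbefc$cfeegegdhebf  f
   15  gdhebfgbefc$cfeege  e
   16  gegdhebfgbefc$cfee  e
   17  hebfgbefc$cfeegegd  d

cgef$ghfbgeecbfeed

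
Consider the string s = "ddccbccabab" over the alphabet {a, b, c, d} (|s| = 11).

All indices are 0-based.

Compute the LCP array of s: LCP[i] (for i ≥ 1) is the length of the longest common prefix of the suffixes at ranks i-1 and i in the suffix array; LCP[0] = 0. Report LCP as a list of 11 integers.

[0, 2, 0, 1, 1, 0, 1, 1, 2, 0, 1]

rank→(start, suffix):
  0 → (9, 'ab')
  1 → (7, 'abab')
  2 → (10, 'b')
  3 → (8, 'bab')
  4 → (4, 'bccabab')
  5 → (6, 'cabab')
  6 → (3, 'cbccabab')
  7 → (5, 'ccabab')
  8 → (2, 'ccbccabab')
  9 → (1, 'dccbccabab')
  10 → (0, 'ddccbccabab')

SA = [9, 7, 10, 8, 4, 6, 3, 5, 2, 1, 0]
rank  pair      lcp
   1  s[9:],s[7:]  2  'ab'
   2  s[7:],s[10:]  0  ''
   3  s[10:],s[8:]  1  'b'
   4  s[8:],s[4:]  1  'b'
   5  s[4:],s[6:]  0  ''
   6  s[6:],s[3:]  1  'c'
   7  s[3:],s[5:]  1  'c'
   8  s[5:],s[2:]  2  'cc'
   9  s[2:],s[1:]  0  ''
  10  s[1:],s[0:]  1  'd'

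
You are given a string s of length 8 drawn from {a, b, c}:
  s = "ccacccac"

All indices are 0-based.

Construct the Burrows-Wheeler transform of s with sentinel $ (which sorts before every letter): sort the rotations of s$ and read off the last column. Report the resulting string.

cccaccc$a

rank  rotation   last
    0  $ccacccac  c
    1  ac$ccaccc  c
    2  acccac$cc  c
    3  c$ccaccca  a
    4  cac$ccacc  c
    5  cacccac$c  c
    6  ccac$ccac  c
    7  ccacccac$  $
    8  cccac$cca  a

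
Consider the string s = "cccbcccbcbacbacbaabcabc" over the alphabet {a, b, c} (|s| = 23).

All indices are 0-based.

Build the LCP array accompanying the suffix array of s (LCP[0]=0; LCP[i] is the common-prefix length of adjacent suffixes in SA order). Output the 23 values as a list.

rank | idx | suffix
   0 |  16 | aabcabc
   1 |  20 | abc
   2 |  17 | abcabc
   3 |  13 | acbaabcabc
   4 |  10 | acbacbaabcabc
   5 |  15 | baabcabc
   6 |  12 | bacbaabcabc
   7 |   9 | bacbacbaabcabc
   8 |  21 | bc
   9 |  18 | bcabc
  10 |   7 | bcbacbacbaabcabc
  11 |   3 | bcccbcbacbacbaabcabc
  12 |  22 | c
  13 |  19 | cabc
  14 |  14 | cbaabcabc
  15 |  11 | cbacbaabcabc
  16 |   8 | cbacbacbaabcabc
  17 |   6 | cbcbacbacbaabcabc
  18 |   2 | cbcccbcbacbacbaabcabc
  19 |   5 | ccbcbacbacbaabcabc
  20 |   1 | ccbcccbcbacbacbaabcabc
  21 |   4 | cccbcbacbacbaabcabc
  22 |   0 | cccbcccbcbacbacbaabcabc

SA = [16, 20, 17, 13, 10, 15, 12, 9, 21, 18, 7, 3, 22, 19, 14, 11, 8, 6, 2, 5, 1, 4, 0]
[i] adj suffixes → lcp
  [1] 16/20 → 1 ('a')
  [2] 20/17 → 3 ('abc')
  [3] 17/13 → 1 ('a')
  [4] 13/10 → 4 ('acba')
  [5] 10/15 → 0 ('')
  [6] 15/12 → 2 ('ba')
  [7] 12/9 → 5 ('bacba')
  [8] 9/21 → 1 ('b')
  [9] 21/18 → 2 ('bc')
  [10] 18/7 → 2 ('bc')
  [11] 7/3 → 2 ('bc')
  [12] 3/22 → 0 ('')
  [13] 22/19 → 1 ('c')
  [14] 19/14 → 1 ('c')
  [15] 14/11 → 3 ('cba')
  [16] 11/8 → 6 ('cbacba')
  [17] 8/6 → 2 ('cb')
  [18] 6/2 → 3 ('cbc')
  [19] 2/5 → 1 ('c')
  [20] 5/1 → 4 ('ccbc')
  [21] 1/4 → 2 ('cc')
  [22] 4/0 → 5 ('cccbc')

[0, 1, 3, 1, 4, 0, 2, 5, 1, 2, 2, 2, 0, 1, 1, 3, 6, 2, 3, 1, 4, 2, 5]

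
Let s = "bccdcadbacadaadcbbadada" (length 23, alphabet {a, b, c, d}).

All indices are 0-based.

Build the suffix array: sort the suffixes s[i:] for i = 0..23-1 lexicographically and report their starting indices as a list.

[22, 12, 8, 20, 10, 18, 5, 13, 7, 17, 16, 0, 9, 4, 15, 1, 2, 21, 11, 19, 6, 3, 14]

rank | idx | suffix
   0 |  22 | a
   1 |  12 | aadcbbadada
   2 |   8 | acadaadcbbadada
   3 |  20 | ada
   4 |  10 | adaadcbbadada
   5 |  18 | adada
   6 |   5 | adbacadaadcbbadada
   7 |  13 | adcbbadada
   8 |   7 | bacadaadcbbadada
   9 |  17 | badada
  10 |  16 | bbadada
  11 |   0 | bccdcadbacadaadcbbadada
  12 |   9 | cadaadcbbadada
  13 |   4 | cadbacadaadcbbadada
  14 |  15 | cbbadada
  15 |   1 | ccdcadbacadaadcbbadada
  16 |   2 | cdcadbacadaadcbbadada
  17 |  21 | da
  18 |  11 | daadcbbadada
  19 |  19 | dada
  20 |   6 | dbacadaadcbbadada
  21 |   3 | dcadbacadaadcbbadada
  22 |  14 | dcbbadada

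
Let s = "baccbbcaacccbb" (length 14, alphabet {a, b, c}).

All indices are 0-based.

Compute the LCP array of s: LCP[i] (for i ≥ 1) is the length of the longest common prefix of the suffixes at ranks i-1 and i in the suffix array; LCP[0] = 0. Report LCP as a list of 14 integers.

sorted suffixes:
  #0 SA[0]=7  'aacccbb'
  #1 SA[1]=1  'accbbcaacccbb'
  #2 SA[2]=8  'acccbb'
  #3 SA[3]=13  'b'
  #4 SA[4]=0  'baccbbcaacccbb'
  #5 SA[5]=12  'bb'
  #6 SA[6]=4  'bbcaacccbb'
  #7 SA[7]=5  'bcaacccbb'
  #8 SA[8]=6  'caacccbb'
  #9 SA[9]=11  'cbb'
  #10 SA[10]=3  'cbbcaacccbb'
  #11 SA[11]=10  'ccbb'
  #12 SA[12]=2  'ccbbcaacccbb'
  #13 SA[13]=9  'cccbb'

SA = [7, 1, 8, 13, 0, 12, 4, 5, 6, 11, 3, 10, 2, 9]
rank  pair      lcp
   1  s[7:],s[1:]  1  'a'
   2  s[1:],s[8:]  3  'acc'
   3  s[8:],s[13:]  0  ''
   4  s[13:],s[0:]  1  'b'
   5  s[0:],s[12:]  1  'b'
   6  s[12:],s[4:]  2  'bb'
   7  s[4:],s[5:]  1  'b'
   8  s[5:],s[6:]  0  ''
   9  s[6:],s[11:]  1  'c'
  10  s[11:],s[3:]  3  'cbb'
  11  s[3:],s[10:]  1  'c'
  12  s[10:],s[2:]  4  'ccbb'
  13  s[2:],s[9:]  2  'cc'

[0, 1, 3, 0, 1, 1, 2, 1, 0, 1, 3, 1, 4, 2]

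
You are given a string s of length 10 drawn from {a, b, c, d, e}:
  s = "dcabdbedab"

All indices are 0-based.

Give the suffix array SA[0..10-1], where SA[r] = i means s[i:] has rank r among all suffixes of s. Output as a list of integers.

[8, 2, 9, 3, 5, 1, 7, 4, 0, 6]

rank | idx | suffix
   0 |   8 | ab
   1 |   2 | abdbedab
   2 |   9 | b
   3 |   3 | bdbedab
   4 |   5 | bedab
   5 |   1 | cabdbedab
   6 |   7 | dab
   7 |   4 | dbedab
   8 |   0 | dcabdbedab
   9 |   6 | edab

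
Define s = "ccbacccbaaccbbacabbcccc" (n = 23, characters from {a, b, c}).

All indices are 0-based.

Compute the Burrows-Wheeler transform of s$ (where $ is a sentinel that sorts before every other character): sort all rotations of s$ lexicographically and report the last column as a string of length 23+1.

cbcbabcbccabcaccccc$acab

rank  rotation                  last
    0  $ccbacccbaaccbbacabbcccc  c
    1  aaccbbacabbcccc$ccbacccb  b
    2  abbcccc$ccbacccbaaccbbac  c
    3  acabbcccc$ccbacccbaaccbb  b
    4  accbbacabbcccc$ccbacccba  a
    5  acccbaaccbbacabbcccc$ccb  b
    6  baaccbbacabbcccc$ccbaccc  c
    7  bacabbcccc$ccbacccbaaccb  b
    8  bacccbaaccbbacabbcccc$cc  c
    9  bbacabbcccc$ccbacccbaacc  c
   10  bbcccc$ccbacccbaaccbbaca  a
   11  bcccc$ccbacccbaaccbbacab  b
   12  c$ccbacccbaaccbbacabbccc  c
   13  cabbcccc$ccbacccbaaccbba  a
   14  cbaaccbbacabbcccc$ccbacc  c
   15  cbacccbaaccbbacabbcccc$c  c
   16  cbbacabbcccc$ccbacccbaac  c
   17  cc$ccbacccbaaccbbacabbcc  c
   18  ccbaaccbbacabbcccc$ccbac  c
   19  ccbacccbaaccbbacabbcccc$  $
   20  ccbbacabbcccc$ccbacccbaa  a
   21  ccc$ccbacccbaaccbbacabbc  c
   22  cccbaaccbbacabbcccc$ccba  a
   23  cccc$ccbacccbaaccbbacabb  b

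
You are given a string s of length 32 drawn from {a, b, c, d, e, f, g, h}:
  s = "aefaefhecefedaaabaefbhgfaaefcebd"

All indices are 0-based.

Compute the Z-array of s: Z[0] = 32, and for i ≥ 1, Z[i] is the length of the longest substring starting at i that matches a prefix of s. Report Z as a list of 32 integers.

[32, 0, 0, 3, 0, 0, 0, 0, 0, 0, 0, 0, 0, 1, 1, 1, 0, 3, 0, 0, 0, 0, 0, 0, 1, 3, 0, 0, 0, 0, 0, 0]

Z[0]=32
i=1: i≥r, start 0; Z[1]=0
i=2: i≥r, start 0; Z[2]=0
i=3: i≥r, start 0; Z[3]=3 extend→box=[3,6)
i=4: min(r-i=2, Z[1]=0)=0; Z[4]=0
i=5: min(r-i=1, Z[2]=0)=0; Z[5]=0
i=6: i≥r, start 0; Z[6]=0
i=7: i≥r, start 0; Z[7]=0
i=8: i≥r, start 0; Z[8]=0
i=9: i≥r, start 0; Z[9]=0
i=10: i≥r, start 0; Z[10]=0
i=11: i≥r, start 0; Z[11]=0
i=12: i≥r, start 0; Z[12]=0
i=13: i≥r, start 0; Z[13]=1 extend→box=[13,14)
i=14: i≥r, start 0; Z[14]=1 extend→box=[14,15)
i=15: i≥r, start 0; Z[15]=1 extend→box=[15,16)
i=16: i≥r, start 0; Z[16]=0
i=17: i≥r, start 0; Z[17]=3 extend→box=[17,20)
i=18: min(r-i=2, Z[1]=0)=0; Z[18]=0
i=19: min(r-i=1, Z[2]=0)=0; Z[19]=0
i=20: i≥r, start 0; Z[20]=0
i=21: i≥r, start 0; Z[21]=0
i=22: i≥r, start 0; Z[22]=0
i=23: i≥r, start 0; Z[23]=0
i=24: i≥r, start 0; Z[24]=1 extend→box=[24,25)
i=25: i≥r, start 0; Z[25]=3 extend→box=[25,28)
i=26: min(r-i=2, Z[1]=0)=0; Z[26]=0
i=27: min(r-i=1, Z[2]=0)=0; Z[27]=0
i=28: i≥r, start 0; Z[28]=0
i=29: i≥r, start 0; Z[29]=0
i=30: i≥r, start 0; Z[30]=0
i=31: i≥r, start 0; Z[31]=0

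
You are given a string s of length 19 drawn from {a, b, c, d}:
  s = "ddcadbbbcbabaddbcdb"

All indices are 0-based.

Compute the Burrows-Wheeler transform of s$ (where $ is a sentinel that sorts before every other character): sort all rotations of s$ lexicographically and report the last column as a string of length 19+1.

bbcbdcadbbddbbcadda$

rank  rotation              last
    0  $ddcadbbbcbabaddbcdb  b
    1  abaddbcdb$ddcadbbbcb  b
    2  adbbbcbabaddbcdb$ddc  c
    3  addbcdb$ddcadbbbcbab  b
    4  b$ddcadbbbcbabaddbcd  d
    5  babaddbcdb$ddcadbbbc  c
    6  baddbcdb$ddcadbbbcba  a
    7  bbbcbabaddbcdb$ddcad  d
    8  bbcbabaddbcdb$ddcadb  b
    9  bcbabaddbcdb$ddcadbb  b
   10  bcdb$ddcadbbbcbabadd  d
   11  cadbbbcbabaddbcdb$dd  d
   12  cbabaddbcdb$ddcadbbb  b
   13  cdb$ddcadbbbcbabaddb  b
   14  db$ddcadbbbcbabaddbc  c
   15  dbbbcbabaddbcdb$ddca  a
   16  dbcdb$ddcadbbbcbabad  d
   17  dcadbbbcbabaddbcdb$d  d
   18  ddbcdb$ddcadbbbcbaba  a
   19  ddcadbbbcbabaddbcdb$  $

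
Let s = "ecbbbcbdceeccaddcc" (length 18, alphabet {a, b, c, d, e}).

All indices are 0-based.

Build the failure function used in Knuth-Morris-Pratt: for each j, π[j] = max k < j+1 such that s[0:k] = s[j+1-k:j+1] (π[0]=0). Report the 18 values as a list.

[0, 0, 0, 0, 0, 0, 0, 0, 0, 1, 1, 2, 0, 0, 0, 0, 0, 0]

π[0] = 0
j=1 s[j]='c': π[1]=0 (border '')
j=2 s[j]='b': π[2]=0 (border '')
j=3 s[j]='b': π[3]=0 (border '')
j=4 s[j]='b': π[4]=0 (border '')
j=5 s[j]='c': π[5]=0 (border '')
j=6 s[j]='b': π[6]=0 (border '')
j=7 s[j]='d': π[7]=0 (border '')
j=8 s[j]='c': π[8]=0 (border '')
j=9 s[j]='e': π[9]=1 (border 'e')
j=10 s[j]='e': k: 1→0; π[10]=1 (border 'e')
j=11 s[j]='c': π[11]=2 (border 'ec')
j=12 s[j]='c': k: 2→0; π[12]=0 (border '')
j=13 s[j]='a': π[13]=0 (border '')
j=14 s[j]='d': π[14]=0 (border '')
j=15 s[j]='d': π[15]=0 (border '')
j=16 s[j]='c': π[16]=0 (border '')
j=17 s[j]='c': π[17]=0 (border '')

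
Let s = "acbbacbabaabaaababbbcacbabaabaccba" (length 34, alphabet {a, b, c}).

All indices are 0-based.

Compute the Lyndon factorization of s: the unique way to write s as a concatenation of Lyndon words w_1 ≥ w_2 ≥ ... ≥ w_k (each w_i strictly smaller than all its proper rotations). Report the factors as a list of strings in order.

["acbb", "acb", "ab", "aab", "aaababbbcacbabaabaccb", "a"]

emit factor 1: 'acbb' (i=0, period=4)
emit factor 2: 'acb' (i=4, period=3)
emit factor 3: 'ab' (i=7, period=2)
emit factor 4: 'aab' (i=9, period=3)
emit factor 5: 'aaababbbcacbabaabaccb' (i=12, period=21)
emit factor 6: 'a' (i=33, period=1)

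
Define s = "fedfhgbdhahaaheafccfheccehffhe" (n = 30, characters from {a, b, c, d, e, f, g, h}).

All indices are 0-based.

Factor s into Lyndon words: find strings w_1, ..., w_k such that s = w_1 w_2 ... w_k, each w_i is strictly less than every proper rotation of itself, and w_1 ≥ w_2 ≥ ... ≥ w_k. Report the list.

emit factor 1: 'f' (i=0, period=1)
emit factor 2: 'e' (i=1, period=1)
emit factor 3: 'dfhg' (i=2, period=4)
emit factor 4: 'bdh' (i=6, period=3)
emit factor 5: 'ah' (i=9, period=2)
emit factor 6: 'aaheafccfheccehffhe' (i=11, period=19)

["f", "e", "dfhg", "bdh", "ah", "aaheafccfheccehffhe"]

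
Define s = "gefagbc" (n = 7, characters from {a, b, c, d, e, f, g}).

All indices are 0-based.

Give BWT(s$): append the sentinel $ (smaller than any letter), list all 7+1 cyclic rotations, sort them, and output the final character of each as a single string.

rank  rotation  last
    0  $gefagbc  c
    1  agbc$gef  f
    2  bc$gefag  g
    3  c$gefagb  b
    4  efagbc$g  g
    5  fagbc$ge  e
    6  gbc$gefa  a
    7  gefagbc$  $

cfgbgea$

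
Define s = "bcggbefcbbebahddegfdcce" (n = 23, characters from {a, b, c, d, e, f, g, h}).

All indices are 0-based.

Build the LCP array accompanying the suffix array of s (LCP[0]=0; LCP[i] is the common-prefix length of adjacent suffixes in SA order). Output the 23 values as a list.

rank→(start, suffix):
  0 → (12, 'ahddegfdcce')
  1 → (11, 'bahddegfdcce')
  2 → (8, 'bbebahddegfdcce')
  3 → (0, 'bcggbefcbbebahddegfdcce')
  4 → (9, 'bebahddegfdcce')
  5 → (4, 'befcbbebahddegfdcce')
  6 → (7, 'cbbebahddegfdcce')
  7 → (20, 'cce')
  8 → (21, 'ce')
  9 → (1, 'cggbefcbbebahddegfdcce')
  10 → (19, 'dcce')
  11 → (14, 'ddegfdcce')
  12 → (15, 'degfdcce')
  13 → (22, 'e')
  14 → (10, 'ebahddegfdcce')
  15 → (5, 'efcbbebahddegfdcce')
  16 → (16, 'egfdcce')
  17 → (6, 'fcbbebahddegfdcce')
  18 → (18, 'fdcce')
  19 → (3, 'gbefcbbebahddegfdcce')
  20 → (17, 'gfdcce')
  21 → (2, 'ggbefcbbebahddegfdcce')
  22 → (13, 'hddegfdcce')

SA = [12, 11, 8, 0, 9, 4, 7, 20, 21, 1, 19, 14, 15, 22, 10, 5, 16, 6, 18, 3, 17, 2, 13]
[i] adj suffixes → lcp
  [1] 12/11 → 0 ('')
  [2] 11/8 → 1 ('b')
  [3] 8/0 → 1 ('b')
  [4] 0/9 → 1 ('b')
  [5] 9/4 → 2 ('be')
  [6] 4/7 → 0 ('')
  [7] 7/20 → 1 ('c')
  [8] 20/21 → 1 ('c')
  [9] 21/1 → 1 ('c')
  [10] 1/19 → 0 ('')
  [11] 19/14 → 1 ('d')
  [12] 14/15 → 1 ('d')
  [13] 15/22 → 0 ('')
  [14] 22/10 → 1 ('e')
  [15] 10/5 → 1 ('e')
  [16] 5/16 → 1 ('e')
  [17] 16/6 → 0 ('')
  [18] 6/18 → 1 ('f')
  [19] 18/3 → 0 ('')
  [20] 3/17 → 1 ('g')
  [21] 17/2 → 1 ('g')
  [22] 2/13 → 0 ('')

[0, 0, 1, 1, 1, 2, 0, 1, 1, 1, 0, 1, 1, 0, 1, 1, 1, 0, 1, 0, 1, 1, 0]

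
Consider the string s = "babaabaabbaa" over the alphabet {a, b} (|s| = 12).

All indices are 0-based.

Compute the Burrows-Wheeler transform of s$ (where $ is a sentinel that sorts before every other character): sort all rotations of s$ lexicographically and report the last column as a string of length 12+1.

rank  rotation       last
    0  $babaabaabbaa  a
    1  a$babaabaabba  a
    2  aa$babaabaabb  b
    3  aabaabbaa$bab  b
    4  aabbaa$babaab  b
    5  abaabaabbaa$b  b
    6  abaabbaa$baba  a
    7  abbaa$babaaba  a
    8  baa$babaabaab  b
    9  baabaabbaa$ba  a
   10  baabbaa$babaa  a
   11  babaabaabbaa$  $
   12  bbaa$babaabaa  a

aabbbbaabaa$a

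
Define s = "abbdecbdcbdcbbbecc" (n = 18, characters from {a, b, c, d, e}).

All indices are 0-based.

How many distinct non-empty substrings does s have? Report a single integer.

rank→(start, suffix):
  0 → (0, 'abbdecbdcbdcbbbecc')
  1 → (12, 'bbbecc')
  2 → (1, 'bbdecbdcbdcbbbecc')
  3 → (13, 'bbecc')
  4 → (9, 'bdcbbbecc')
  5 → (6, 'bdcbdcbbbecc')
  6 → (2, 'bdecbdcbdcbbbecc')
  7 → (14, 'becc')
  8 → (17, 'c')
  9 → (11, 'cbbbecc')
  10 → (8, 'cbdcbbbecc')
  11 → (5, 'cbdcbdcbbbecc')
  12 → (16, 'cc')
  13 → (10, 'dcbbbecc')
  14 → (7, 'dcbdcbbbecc')
  15 → (3, 'decbdcbdcbbbecc')
  16 → (4, 'ecbdcbdcbbbecc')
  17 → (15, 'ecc')

SA = [0, 12, 1, 13, 9, 6, 2, 14, 17, 11, 8, 5, 16, 10, 7, 3, 4, 15]
[i] adj suffixes → lcp
  [1] 0/12 → 0 ('')
  [2] 12/1 → 2 ('bb')
  [3] 1/13 → 2 ('bb')
  [4] 13/9 → 1 ('b')
  [5] 9/6 → 4 ('bdcb')
  [6] 6/2 → 2 ('bd')
  [7] 2/14 → 1 ('b')
  [8] 14/17 → 0 ('')
  [9] 17/11 → 1 ('c')
  [10] 11/8 → 2 ('cb')
  [11] 8/5 → 5 ('cbdcb')
  [12] 5/16 → 1 ('c')
  [13] 16/10 → 0 ('')
  [14] 10/7 → 3 ('dcb')
  [15] 7/3 → 1 ('d')
  [16] 3/4 → 0 ('')
  [17] 4/15 → 2 ('ec')

n(n+1)/2 = 18·19/2 = 171
Σ LCP = 0 + 0 + 2 + 2 + 1 + 4 + 2 + 1 + 0 + 1 + 2 + 5 + 1 + 0 + 3 + 1 + 0 + 2 = 27
distinct = 171 − 27 = 144

144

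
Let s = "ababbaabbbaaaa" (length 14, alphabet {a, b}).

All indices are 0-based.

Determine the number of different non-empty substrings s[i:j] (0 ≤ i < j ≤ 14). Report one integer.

79

rank→(start, suffix):
  0 → (13, 'a')
  1 → (12, 'aa')
  2 → (11, 'aaa')
  3 → (10, 'aaaa')
  4 → (5, 'aabbbaaaa')
  5 → (0, 'ababbaabbbaaaa')
  6 → (2, 'abbaabbbaaaa')
  7 → (6, 'abbbaaaa')
  8 → (9, 'baaaa')
  9 → (4, 'baabbbaaaa')
  10 → (1, 'babbaabbbaaaa')
  11 → (8, 'bbaaaa')
  12 → (3, 'bbaabbbaaaa')
  13 → (7, 'bbbaaaa')

SA = [13, 12, 11, 10, 5, 0, 2, 6, 9, 4, 1, 8, 3, 7]
i: (SA[i-1],SA[i]) lcp shared
  1: (13,12) 1 'a'
  2: (12,11) 2 'aa'
  3: (11,10) 3 'aaa'
  4: (10,5) 2 'aa'
  5: (5,0) 1 'a'
  6: (0,2) 2 'ab'
  7: (2,6) 3 'abb'
  8: (6,9) 0 ''
  9: (9,4) 3 'baa'
  10: (4,1) 2 'ba'
  11: (1,8) 1 'b'
  12: (8,3) 4 'bbaa'
  13: (3,7) 2 'bb'

n(n+1)/2 = 14·15/2 = 105
Σ LCP = 0 + 1 + 2 + 3 + 2 + 1 + 2 + 3 + 0 + 3 + 2 + 1 + 4 + 2 = 26
distinct = 105 − 26 = 79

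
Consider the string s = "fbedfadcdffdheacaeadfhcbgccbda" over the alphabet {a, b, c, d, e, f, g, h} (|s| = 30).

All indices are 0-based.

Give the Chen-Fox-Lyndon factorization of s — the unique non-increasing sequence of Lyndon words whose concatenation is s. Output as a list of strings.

["f", "bedf", "adcdffdhe", "acaeadfhcbgccbd", "a"]

emit factor 1: 'f' (i=0, period=1)
emit factor 2: 'bedf' (i=1, period=4)
emit factor 3: 'adcdffdhe' (i=5, period=9)
emit factor 4: 'acaeadfhcbgccbd' (i=14, period=15)
emit factor 5: 'a' (i=29, period=1)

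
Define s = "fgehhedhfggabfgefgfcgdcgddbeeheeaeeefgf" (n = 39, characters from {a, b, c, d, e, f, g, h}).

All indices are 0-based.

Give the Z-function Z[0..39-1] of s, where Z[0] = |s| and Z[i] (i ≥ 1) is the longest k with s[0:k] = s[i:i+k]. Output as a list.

Z[0]=39
i=1: fresh scan; Z[1]=0
i=2: fresh scan; Z[2]=0
i=3: fresh scan; Z[3]=0
i=4: fresh scan; Z[4]=0
i=5: fresh scan; Z[5]=0
i=6: fresh scan; Z[6]=0
i=7: fresh scan; Z[7]=0
i=8: fresh scan; Z[8]=2 extend→box=[8,10)
i=9: min(r-i=1, Z[1]=0)=0; Z[9]=0
i=10: fresh scan; Z[10]=0
i=11: fresh scan; Z[11]=0
i=12: fresh scan; Z[12]=0
i=13: fresh scan; Z[13]=3 extend→box=[13,16)
i=14: min(r-i=2, Z[1]=0)=0; Z[14]=0
i=15: min(r-i=1, Z[2]=0)=0; Z[15]=0
i=16: fresh scan; Z[16]=2 extend→box=[16,18)
i=17: min(r-i=1, Z[1]=0)=0; Z[17]=0
i=18: fresh scan; Z[18]=1 extend→box=[18,19)
i=19: fresh scan; Z[19]=0
i=20: fresh scan; Z[20]=0
i=21: fresh scan; Z[21]=0
i=22: fresh scan; Z[22]=0
i=23: fresh scan; Z[23]=0
i=24: fresh scan; Z[24]=0
i=25: fresh scan; Z[25]=0
i=26: fresh scan; Z[26]=0
i=27: fresh scan; Z[27]=0
i=28: fresh scan; Z[28]=0
i=29: fresh scan; Z[29]=0
i=30: fresh scan; Z[30]=0
i=31: fresh scan; Z[31]=0
i=32: fresh scan; Z[32]=0
i=33: fresh scan; Z[33]=0
i=34: fresh scan; Z[34]=0
i=35: fresh scan; Z[35]=0
i=36: fresh scan; Z[36]=2 extend→box=[36,38)
i=37: min(r-i=1, Z[1]=0)=0; Z[37]=0
i=38: fresh scan; Z[38]=1 extend→box=[38,39)

[39, 0, 0, 0, 0, 0, 0, 0, 2, 0, 0, 0, 0, 3, 0, 0, 2, 0, 1, 0, 0, 0, 0, 0, 0, 0, 0, 0, 0, 0, 0, 0, 0, 0, 0, 0, 2, 0, 1]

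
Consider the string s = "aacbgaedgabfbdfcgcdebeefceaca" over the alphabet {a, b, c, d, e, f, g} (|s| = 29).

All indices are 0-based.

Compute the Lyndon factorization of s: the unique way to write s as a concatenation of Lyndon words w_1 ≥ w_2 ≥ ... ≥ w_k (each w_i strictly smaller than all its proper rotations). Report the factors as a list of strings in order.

emit factor 1: 'aacbgaedgabfbdfcgcdebeefceac' (i=0, period=28)
emit factor 2: 'a' (i=28, period=1)

["aacbgaedgabfbdfcgcdebeefceac", "a"]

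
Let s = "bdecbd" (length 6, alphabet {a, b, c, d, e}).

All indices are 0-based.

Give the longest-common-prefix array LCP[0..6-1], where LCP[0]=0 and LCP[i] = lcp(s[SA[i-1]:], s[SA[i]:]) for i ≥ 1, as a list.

rank→(start, suffix):
  0 → (4, 'bd')
  1 → (0, 'bdecbd')
  2 → (3, 'cbd')
  3 → (5, 'd')
  4 → (1, 'decbd')
  5 → (2, 'ecbd')

SA = [4, 0, 3, 5, 1, 2]
[i] adj suffixes → lcp
  [1] 4/0 → 2 ('bd')
  [2] 0/3 → 0 ('')
  [3] 3/5 → 0 ('')
  [4] 5/1 → 1 ('d')
  [5] 1/2 → 0 ('')

[0, 2, 0, 0, 1, 0]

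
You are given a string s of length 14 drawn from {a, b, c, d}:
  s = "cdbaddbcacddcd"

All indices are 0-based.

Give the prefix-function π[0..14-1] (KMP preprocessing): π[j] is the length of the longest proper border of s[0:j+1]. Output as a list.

π[0] = 0
j=1 s[j]='d': π[1]=0 (border '')
j=2 s[j]='b': π[2]=0 (border '')
j=3 s[j]='a': π[3]=0 (border '')
j=4 s[j]='d': π[4]=0 (border '')
j=5 s[j]='d': π[5]=0 (border '')
j=6 s[j]='b': π[6]=0 (border '')
j=7 s[j]='c': π[7]=1 (border 'c')
j=8 s[j]='a': k: 1→0; π[8]=0 (border '')
j=9 s[j]='c': π[9]=1 (border 'c')
j=10 s[j]='d': π[10]=2 (border 'cd')
j=11 s[j]='d': k: 2→0; π[11]=0 (border '')
j=12 s[j]='c': π[12]=1 (border 'c')
j=13 s[j]='d': π[13]=2 (border 'cd')

[0, 0, 0, 0, 0, 0, 0, 1, 0, 1, 2, 0, 1, 2]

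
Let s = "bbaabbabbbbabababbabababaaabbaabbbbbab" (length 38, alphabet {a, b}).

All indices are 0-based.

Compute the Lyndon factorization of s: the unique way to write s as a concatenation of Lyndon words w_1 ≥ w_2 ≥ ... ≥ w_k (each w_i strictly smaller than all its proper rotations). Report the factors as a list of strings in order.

["b", "b", "aabbabbbbabababbababab", "aaabbaabbbbbab"]

emit factor 1: 'b' (i=0, period=1)
emit factor 2: 'b' (i=1, period=1)
emit factor 3: 'aabbabbbbabababbababab' (i=2, period=22)
emit factor 4: 'aaabbaabbbbbab' (i=24, period=14)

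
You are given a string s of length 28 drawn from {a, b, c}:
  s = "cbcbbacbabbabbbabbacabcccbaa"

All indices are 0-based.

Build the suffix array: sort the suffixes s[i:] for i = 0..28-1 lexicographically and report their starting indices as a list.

rank→(start, suffix):
  0 → (27, 'a')
  1 → (26, 'aa')
  2 → (8, 'abbabbbabbacabcccbaa')
  3 → (15, 'abbacabcccbaa')
  4 → (11, 'abbbabbacabcccbaa')
  5 → (20, 'abcccbaa')
  6 → (18, 'acabcccbaa')
  7 → (5, 'acbabbabbbabbacabcccbaa')
  8 → (25, 'baa')
  9 → (7, 'babbabbbabbacabcccbaa')
  10 → (14, 'babbacabcccbaa')
  11 → (10, 'babbbabbacabcccbaa')
  12 → (17, 'bacabcccbaa')
  13 → (4, 'bacbabbabbbabbacabcccbaa')
  14 → (13, 'bbabbacabcccbaa')
  15 → (9, 'bbabbbabbacabcccbaa')
  16 → (16, 'bbacabcccbaa')
  17 → (3, 'bbacbabbabbbabbacabcccbaa')
  18 → (12, 'bbbabbacabcccbaa')
  19 → (1, 'bcbbacbabbabbbabbacabcccbaa')
  20 → (21, 'bcccbaa')
  21 → (19, 'cabcccbaa')
  22 → (24, 'cbaa')
  23 → (6, 'cbabbabbbabbacabcccbaa')
  24 → (2, 'cbbacbabbabbbabbacabcccbaa')
  25 → (0, 'cbcbbacbabbabbbabbacabcccbaa')
  26 → (23, 'ccbaa')
  27 → (22, 'cccbaa')

[27, 26, 8, 15, 11, 20, 18, 5, 25, 7, 14, 10, 17, 4, 13, 9, 16, 3, 12, 1, 21, 19, 24, 6, 2, 0, 23, 22]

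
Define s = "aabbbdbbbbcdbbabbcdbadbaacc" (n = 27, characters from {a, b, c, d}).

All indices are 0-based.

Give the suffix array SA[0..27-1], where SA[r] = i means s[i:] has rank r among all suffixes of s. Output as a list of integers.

[0, 23, 1, 14, 24, 20, 22, 13, 19, 12, 6, 7, 2, 15, 8, 3, 16, 9, 4, 26, 25, 17, 10, 21, 18, 11, 5]

sorted suffixes:
  #0 SA[0]=0  'aabbbdbbbbcdbbabbcdbadbaacc'
  #1 SA[1]=23  'aacc'
  #2 SA[2]=1  'abbbdbbbbcdbbabbcdbadbaacc'
  #3 SA[3]=14  'abbcdbadbaacc'
  #4 SA[4]=24  'acc'
  #5 SA[5]=20  'adbaacc'
  #6 SA[6]=22  'baacc'
  #7 SA[7]=13  'babbcdbadbaacc'
  #8 SA[8]=19  'badbaacc'
  #9 SA[9]=12  'bbabbcdbadbaacc'
  #10 SA[10]=6  'bbbbcdbbabbcdbadbaacc'
  #11 SA[11]=7  'bbbcdbbabbcdbadbaacc'
  #12 SA[12]=2  'bbbdbbbbcdbbabbcdbadbaacc'
  #13 SA[13]=15  'bbcdbadbaacc'
  #14 SA[14]=8  'bbcdbbabbcdbadbaacc'
  #15 SA[15]=3  'bbdbbbbcdbbabbcdbadbaacc'
  #16 SA[16]=16  'bcdbadbaacc'
  #17 SA[17]=9  'bcdbbabbcdbadbaacc'
  #18 SA[18]=4  'bdbbbbcdbbabbcdbadbaacc'
  #19 SA[19]=26  'c'
  #20 SA[20]=25  'cc'
  #21 SA[21]=17  'cdbadbaacc'
  #22 SA[22]=10  'cdbbabbcdbadbaacc'
  #23 SA[23]=21  'dbaacc'
  #24 SA[24]=18  'dbadbaacc'
  #25 SA[25]=11  'dbbabbcdbadbaacc'
  #26 SA[26]=5  'dbbbbcdbbabbcdbadbaacc'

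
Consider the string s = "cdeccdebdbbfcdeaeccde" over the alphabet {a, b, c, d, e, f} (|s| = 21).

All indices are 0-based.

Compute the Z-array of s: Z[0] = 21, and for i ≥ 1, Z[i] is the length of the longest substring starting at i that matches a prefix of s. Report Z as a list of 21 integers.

[21, 0, 0, 1, 3, 0, 0, 0, 0, 0, 0, 0, 3, 0, 0, 0, 0, 1, 3, 0, 0]

Z[0]=21
i=1: fresh scan; Z[1]=0
i=2: fresh scan; Z[2]=0
i=3: fresh scan; Z[3]=1 grow→box=[3,4)
i=4: fresh scan; Z[4]=3 grow→box=[4,7)
i=5: min(r-i=2, Z[1]=0)=0; Z[5]=0
i=6: min(r-i=1, Z[2]=0)=0; Z[6]=0
i=7: fresh scan; Z[7]=0
i=8: fresh scan; Z[8]=0
i=9: fresh scan; Z[9]=0
i=10: fresh scan; Z[10]=0
i=11: fresh scan; Z[11]=0
i=12: fresh scan; Z[12]=3 grow→box=[12,15)
i=13: min(r-i=2, Z[1]=0)=0; Z[13]=0
i=14: min(r-i=1, Z[2]=0)=0; Z[14]=0
i=15: fresh scan; Z[15]=0
i=16: fresh scan; Z[16]=0
i=17: fresh scan; Z[17]=1 grow→box=[17,18)
i=18: fresh scan; Z[18]=3 grow→box=[18,21)
i=19: min(r-i=2, Z[1]=0)=0; Z[19]=0
i=20: min(r-i=1, Z[2]=0)=0; Z[20]=0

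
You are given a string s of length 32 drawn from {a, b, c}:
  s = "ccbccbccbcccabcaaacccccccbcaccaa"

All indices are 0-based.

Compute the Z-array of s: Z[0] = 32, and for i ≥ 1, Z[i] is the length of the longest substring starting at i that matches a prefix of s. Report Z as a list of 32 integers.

[32, 1, 0, 8, 1, 0, 5, 1, 0, 2, 2, 1, 0, 0, 1, 0, 0, 0, 2, 2, 2, 2, 2, 4, 1, 0, 1, 0, 2, 1, 0, 0]

Z[0]=32
i=1: outside box; Z[1]=1 scan→box=[1,2)
i=2: outside box; Z[2]=0
i=3: outside box; Z[3]=8 scan→box=[3,11)
i=4: min(r-i=7, Z[1]=1)=1; Z[4]=1
i=5: min(r-i=6, Z[2]=0)=0; Z[5]=0
i=6: min(r-i=5, Z[3]=8)=5; Z[6]=5
i=7: min(r-i=4, Z[4]=1)=1; Z[7]=1
i=8: min(r-i=3, Z[5]=0)=0; Z[8]=0
i=9: min(r-i=2, Z[6]=5)=2; Z[9]=2
i=10: min(r-i=1, Z[7]=1)=1; Z[10]=2 scan→box=[10,12)
i=11: min(r-i=1, Z[1]=1)=1; Z[11]=1
i=12: outside box; Z[12]=0
i=13: outside box; Z[13]=0
i=14: outside box; Z[14]=1 scan→box=[14,15)
i=15: outside box; Z[15]=0
i=16: outside box; Z[16]=0
i=17: outside box; Z[17]=0
i=18: outside box; Z[18]=2 scan→box=[18,20)
i=19: min(r-i=1, Z[1]=1)=1; Z[19]=2 scan→box=[19,21)
i=20: min(r-i=1, Z[1]=1)=1; Z[20]=2 scan→box=[20,22)
i=21: min(r-i=1, Z[1]=1)=1; Z[21]=2 scan→box=[21,23)
i=22: min(r-i=1, Z[1]=1)=1; Z[22]=2 scan→box=[22,24)
i=23: min(r-i=1, Z[1]=1)=1; Z[23]=4 scan→box=[23,27)
i=24: min(r-i=3, Z[1]=1)=1; Z[24]=1
i=25: min(r-i=2, Z[2]=0)=0; Z[25]=0
i=26: min(r-i=1, Z[3]=8)=1; Z[26]=1
i=27: outside box; Z[27]=0
i=28: outside box; Z[28]=2 scan→box=[28,30)
i=29: min(r-i=1, Z[1]=1)=1; Z[29]=1
i=30: outside box; Z[30]=0
i=31: outside box; Z[31]=0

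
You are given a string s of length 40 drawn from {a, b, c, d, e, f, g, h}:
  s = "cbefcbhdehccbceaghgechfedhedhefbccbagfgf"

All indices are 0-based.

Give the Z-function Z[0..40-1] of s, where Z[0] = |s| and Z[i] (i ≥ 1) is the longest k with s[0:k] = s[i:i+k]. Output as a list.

[40, 0, 0, 0, 2, 0, 0, 0, 0, 0, 1, 2, 0, 1, 0, 0, 0, 0, 0, 0, 1, 0, 0, 0, 0, 0, 0, 0, 0, 0, 0, 0, 1, 2, 0, 0, 0, 0, 0, 0]

Z[0]=40
i=1: outside box; Z[1]=0
i=2: outside box; Z[2]=0
i=3: outside box; Z[3]=0
i=4: outside box; Z[4]=2 scan→box=[4,6)
i=5: min(r-i=1, Z[1]=0)=0; Z[5]=0
i=6: outside box; Z[6]=0
i=7: outside box; Z[7]=0
i=8: outside box; Z[8]=0
i=9: outside box; Z[9]=0
i=10: outside box; Z[10]=1 scan→box=[10,11)
i=11: outside box; Z[11]=2 scan→box=[11,13)
i=12: min(r-i=1, Z[1]=0)=0; Z[12]=0
i=13: outside box; Z[13]=1 scan→box=[13,14)
i=14: outside box; Z[14]=0
i=15: outside box; Z[15]=0
i=16: outside box; Z[16]=0
i=17: outside box; Z[17]=0
i=18: outside box; Z[18]=0
i=19: outside box; Z[19]=0
i=20: outside box; Z[20]=1 scan→box=[20,21)
i=21: outside box; Z[21]=0
i=22: outside box; Z[22]=0
i=23: outside box; Z[23]=0
i=24: outside box; Z[24]=0
i=25: outside box; Z[25]=0
i=26: outside box; Z[26]=0
i=27: outside box; Z[27]=0
i=28: outside box; Z[28]=0
i=29: outside box; Z[29]=0
i=30: outside box; Z[30]=0
i=31: outside box; Z[31]=0
i=32: outside box; Z[32]=1 scan→box=[32,33)
i=33: outside box; Z[33]=2 scan→box=[33,35)
i=34: min(r-i=1, Z[1]=0)=0; Z[34]=0
i=35: outside box; Z[35]=0
i=36: outside box; Z[36]=0
i=37: outside box; Z[37]=0
i=38: outside box; Z[38]=0
i=39: outside box; Z[39]=0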